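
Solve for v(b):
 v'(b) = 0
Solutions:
 v(b) = C1


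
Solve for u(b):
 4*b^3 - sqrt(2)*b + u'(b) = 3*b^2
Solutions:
 u(b) = C1 - b^4 + b^3 + sqrt(2)*b^2/2


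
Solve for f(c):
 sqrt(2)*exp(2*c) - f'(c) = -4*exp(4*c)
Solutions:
 f(c) = C1 + exp(4*c) + sqrt(2)*exp(2*c)/2


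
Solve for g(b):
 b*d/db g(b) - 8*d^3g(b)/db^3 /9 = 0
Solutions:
 g(b) = C1 + Integral(C2*airyai(3^(2/3)*b/2) + C3*airybi(3^(2/3)*b/2), b)


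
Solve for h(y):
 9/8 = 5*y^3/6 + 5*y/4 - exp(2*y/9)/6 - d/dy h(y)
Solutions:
 h(y) = C1 + 5*y^4/24 + 5*y^2/8 - 9*y/8 - 3*exp(2*y/9)/4


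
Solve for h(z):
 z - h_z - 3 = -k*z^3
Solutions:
 h(z) = C1 + k*z^4/4 + z^2/2 - 3*z


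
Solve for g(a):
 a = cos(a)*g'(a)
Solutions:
 g(a) = C1 + Integral(a/cos(a), a)


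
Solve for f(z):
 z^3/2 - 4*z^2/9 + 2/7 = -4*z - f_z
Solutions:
 f(z) = C1 - z^4/8 + 4*z^3/27 - 2*z^2 - 2*z/7


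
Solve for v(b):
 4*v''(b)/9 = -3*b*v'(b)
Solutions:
 v(b) = C1 + C2*erf(3*sqrt(6)*b/4)


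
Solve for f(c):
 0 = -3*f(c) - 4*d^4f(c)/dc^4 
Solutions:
 f(c) = (C1*sin(3^(1/4)*c/2) + C2*cos(3^(1/4)*c/2))*exp(-3^(1/4)*c/2) + (C3*sin(3^(1/4)*c/2) + C4*cos(3^(1/4)*c/2))*exp(3^(1/4)*c/2)


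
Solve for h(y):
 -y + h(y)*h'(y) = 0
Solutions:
 h(y) = -sqrt(C1 + y^2)
 h(y) = sqrt(C1 + y^2)


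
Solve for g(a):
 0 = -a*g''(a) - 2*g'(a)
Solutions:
 g(a) = C1 + C2/a


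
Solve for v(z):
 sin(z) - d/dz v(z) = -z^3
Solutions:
 v(z) = C1 + z^4/4 - cos(z)


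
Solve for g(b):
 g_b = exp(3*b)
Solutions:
 g(b) = C1 + exp(3*b)/3


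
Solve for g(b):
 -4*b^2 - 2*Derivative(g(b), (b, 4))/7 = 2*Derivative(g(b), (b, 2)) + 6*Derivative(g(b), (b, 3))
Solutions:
 g(b) = C1 + C2*b + C3*exp(b*(-21 + sqrt(413))/2) + C4*exp(-b*(sqrt(413) + 21)/2) - b^4/6 + 2*b^3 - 124*b^2/7


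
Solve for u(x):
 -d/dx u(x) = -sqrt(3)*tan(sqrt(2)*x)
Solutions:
 u(x) = C1 - sqrt(6)*log(cos(sqrt(2)*x))/2


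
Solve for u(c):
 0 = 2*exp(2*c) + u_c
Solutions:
 u(c) = C1 - exp(2*c)


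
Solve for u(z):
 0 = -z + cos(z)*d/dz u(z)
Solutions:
 u(z) = C1 + Integral(z/cos(z), z)


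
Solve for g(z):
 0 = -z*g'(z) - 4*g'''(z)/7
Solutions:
 g(z) = C1 + Integral(C2*airyai(-14^(1/3)*z/2) + C3*airybi(-14^(1/3)*z/2), z)


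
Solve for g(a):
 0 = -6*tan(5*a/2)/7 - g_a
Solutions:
 g(a) = C1 + 12*log(cos(5*a/2))/35


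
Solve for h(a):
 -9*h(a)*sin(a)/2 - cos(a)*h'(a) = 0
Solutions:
 h(a) = C1*cos(a)^(9/2)


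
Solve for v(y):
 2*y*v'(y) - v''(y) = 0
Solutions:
 v(y) = C1 + C2*erfi(y)


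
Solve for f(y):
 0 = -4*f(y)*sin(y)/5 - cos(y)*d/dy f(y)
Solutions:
 f(y) = C1*cos(y)^(4/5)


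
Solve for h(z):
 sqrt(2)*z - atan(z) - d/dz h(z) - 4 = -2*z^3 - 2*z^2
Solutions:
 h(z) = C1 + z^4/2 + 2*z^3/3 + sqrt(2)*z^2/2 - z*atan(z) - 4*z + log(z^2 + 1)/2


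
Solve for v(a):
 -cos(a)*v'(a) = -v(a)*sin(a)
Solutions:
 v(a) = C1/cos(a)


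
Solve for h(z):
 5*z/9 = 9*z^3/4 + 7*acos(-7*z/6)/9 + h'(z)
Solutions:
 h(z) = C1 - 9*z^4/16 + 5*z^2/18 - 7*z*acos(-7*z/6)/9 - sqrt(36 - 49*z^2)/9


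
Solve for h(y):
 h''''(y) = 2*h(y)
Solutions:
 h(y) = C1*exp(-2^(1/4)*y) + C2*exp(2^(1/4)*y) + C3*sin(2^(1/4)*y) + C4*cos(2^(1/4)*y)


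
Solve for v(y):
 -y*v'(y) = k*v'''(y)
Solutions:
 v(y) = C1 + Integral(C2*airyai(y*(-1/k)^(1/3)) + C3*airybi(y*(-1/k)^(1/3)), y)


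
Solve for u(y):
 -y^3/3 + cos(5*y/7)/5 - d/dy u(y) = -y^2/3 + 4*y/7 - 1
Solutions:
 u(y) = C1 - y^4/12 + y^3/9 - 2*y^2/7 + y + 7*sin(5*y/7)/25


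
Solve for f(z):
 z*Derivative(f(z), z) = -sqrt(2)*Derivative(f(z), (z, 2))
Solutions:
 f(z) = C1 + C2*erf(2^(1/4)*z/2)


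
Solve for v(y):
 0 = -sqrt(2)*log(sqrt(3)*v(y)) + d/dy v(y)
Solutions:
 -sqrt(2)*Integral(1/(2*log(_y) + log(3)), (_y, v(y))) = C1 - y


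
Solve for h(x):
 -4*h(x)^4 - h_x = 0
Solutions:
 h(x) = (-3^(2/3) - 3*3^(1/6)*I)*(1/(C1 + 4*x))^(1/3)/6
 h(x) = (-3^(2/3) + 3*3^(1/6)*I)*(1/(C1 + 4*x))^(1/3)/6
 h(x) = (1/(C1 + 12*x))^(1/3)


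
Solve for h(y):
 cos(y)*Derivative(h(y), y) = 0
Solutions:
 h(y) = C1


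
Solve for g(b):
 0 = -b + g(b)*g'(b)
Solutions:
 g(b) = -sqrt(C1 + b^2)
 g(b) = sqrt(C1 + b^2)


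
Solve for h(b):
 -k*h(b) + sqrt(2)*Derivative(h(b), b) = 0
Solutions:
 h(b) = C1*exp(sqrt(2)*b*k/2)


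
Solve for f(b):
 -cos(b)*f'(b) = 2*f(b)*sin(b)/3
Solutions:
 f(b) = C1*cos(b)^(2/3)


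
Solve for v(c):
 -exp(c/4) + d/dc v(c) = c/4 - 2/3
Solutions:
 v(c) = C1 + c^2/8 - 2*c/3 + 4*exp(c/4)


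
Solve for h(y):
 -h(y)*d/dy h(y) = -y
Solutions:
 h(y) = -sqrt(C1 + y^2)
 h(y) = sqrt(C1 + y^2)


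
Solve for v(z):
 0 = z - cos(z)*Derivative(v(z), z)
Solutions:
 v(z) = C1 + Integral(z/cos(z), z)


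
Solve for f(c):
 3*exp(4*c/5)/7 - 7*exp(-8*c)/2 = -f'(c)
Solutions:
 f(c) = C1 - 15*exp(4*c/5)/28 - 7*exp(-8*c)/16


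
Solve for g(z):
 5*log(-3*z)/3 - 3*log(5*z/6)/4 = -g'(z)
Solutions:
 g(z) = C1 - 11*z*log(z)/12 + z*(-20*log(3) - 9*log(6) + 11 + 9*log(5) - 20*I*pi)/12


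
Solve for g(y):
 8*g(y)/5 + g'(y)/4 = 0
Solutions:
 g(y) = C1*exp(-32*y/5)


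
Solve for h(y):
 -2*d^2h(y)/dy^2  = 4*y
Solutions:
 h(y) = C1 + C2*y - y^3/3


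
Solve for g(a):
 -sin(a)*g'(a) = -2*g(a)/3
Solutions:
 g(a) = C1*(cos(a) - 1)^(1/3)/(cos(a) + 1)^(1/3)


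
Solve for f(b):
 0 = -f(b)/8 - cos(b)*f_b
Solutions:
 f(b) = C1*(sin(b) - 1)^(1/16)/(sin(b) + 1)^(1/16)


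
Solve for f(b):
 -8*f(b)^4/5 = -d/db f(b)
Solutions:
 f(b) = 5^(1/3)*(-1/(C1 + 24*b))^(1/3)
 f(b) = 5^(1/3)*(-1/(C1 + 8*b))^(1/3)*(-3^(2/3) - 3*3^(1/6)*I)/6
 f(b) = 5^(1/3)*(-1/(C1 + 8*b))^(1/3)*(-3^(2/3) + 3*3^(1/6)*I)/6


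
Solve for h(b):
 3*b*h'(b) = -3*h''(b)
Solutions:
 h(b) = C1 + C2*erf(sqrt(2)*b/2)


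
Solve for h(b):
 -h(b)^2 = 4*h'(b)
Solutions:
 h(b) = 4/(C1 + b)


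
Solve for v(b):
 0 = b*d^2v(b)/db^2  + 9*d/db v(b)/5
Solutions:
 v(b) = C1 + C2/b^(4/5)


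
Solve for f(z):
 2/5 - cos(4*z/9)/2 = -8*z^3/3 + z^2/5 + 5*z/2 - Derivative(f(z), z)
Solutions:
 f(z) = C1 - 2*z^4/3 + z^3/15 + 5*z^2/4 - 2*z/5 + 9*sin(4*z/9)/8


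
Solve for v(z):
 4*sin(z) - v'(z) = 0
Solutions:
 v(z) = C1 - 4*cos(z)


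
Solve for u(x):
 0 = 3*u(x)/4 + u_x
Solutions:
 u(x) = C1*exp(-3*x/4)


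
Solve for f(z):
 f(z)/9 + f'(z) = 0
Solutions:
 f(z) = C1*exp(-z/9)


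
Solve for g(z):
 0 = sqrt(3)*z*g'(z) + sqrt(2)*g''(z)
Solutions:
 g(z) = C1 + C2*erf(6^(1/4)*z/2)


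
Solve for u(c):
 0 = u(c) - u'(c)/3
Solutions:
 u(c) = C1*exp(3*c)


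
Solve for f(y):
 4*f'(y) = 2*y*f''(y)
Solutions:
 f(y) = C1 + C2*y^3


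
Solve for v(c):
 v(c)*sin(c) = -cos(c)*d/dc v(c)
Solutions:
 v(c) = C1*cos(c)


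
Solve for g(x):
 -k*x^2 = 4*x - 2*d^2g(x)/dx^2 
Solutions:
 g(x) = C1 + C2*x + k*x^4/24 + x^3/3


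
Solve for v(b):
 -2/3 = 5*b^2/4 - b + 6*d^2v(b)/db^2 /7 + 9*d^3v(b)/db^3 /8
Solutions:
 v(b) = C1 + C2*b + C3*exp(-16*b/21) - 35*b^4/288 + 959*b^3/1152 - 67585*b^2/18432


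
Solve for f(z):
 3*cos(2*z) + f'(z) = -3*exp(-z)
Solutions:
 f(z) = C1 - 3*sin(2*z)/2 + 3*exp(-z)


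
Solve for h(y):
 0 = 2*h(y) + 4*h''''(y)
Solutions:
 h(y) = (C1*sin(2^(1/4)*y/2) + C2*cos(2^(1/4)*y/2))*exp(-2^(1/4)*y/2) + (C3*sin(2^(1/4)*y/2) + C4*cos(2^(1/4)*y/2))*exp(2^(1/4)*y/2)


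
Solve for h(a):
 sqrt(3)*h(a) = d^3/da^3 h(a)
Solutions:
 h(a) = C3*exp(3^(1/6)*a) + (C1*sin(3^(2/3)*a/2) + C2*cos(3^(2/3)*a/2))*exp(-3^(1/6)*a/2)


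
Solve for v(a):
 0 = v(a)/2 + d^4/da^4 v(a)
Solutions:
 v(a) = (C1*sin(2^(1/4)*a/2) + C2*cos(2^(1/4)*a/2))*exp(-2^(1/4)*a/2) + (C3*sin(2^(1/4)*a/2) + C4*cos(2^(1/4)*a/2))*exp(2^(1/4)*a/2)


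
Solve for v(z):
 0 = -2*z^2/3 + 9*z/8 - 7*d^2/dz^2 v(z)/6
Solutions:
 v(z) = C1 + C2*z - z^4/21 + 9*z^3/56


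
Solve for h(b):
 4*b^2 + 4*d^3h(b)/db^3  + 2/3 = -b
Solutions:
 h(b) = C1 + C2*b + C3*b^2 - b^5/60 - b^4/96 - b^3/36


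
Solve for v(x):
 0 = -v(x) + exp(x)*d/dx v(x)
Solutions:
 v(x) = C1*exp(-exp(-x))


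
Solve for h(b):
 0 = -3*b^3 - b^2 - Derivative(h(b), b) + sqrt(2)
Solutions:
 h(b) = C1 - 3*b^4/4 - b^3/3 + sqrt(2)*b


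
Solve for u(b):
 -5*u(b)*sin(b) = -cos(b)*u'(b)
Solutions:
 u(b) = C1/cos(b)^5


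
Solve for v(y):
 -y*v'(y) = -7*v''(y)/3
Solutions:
 v(y) = C1 + C2*erfi(sqrt(42)*y/14)


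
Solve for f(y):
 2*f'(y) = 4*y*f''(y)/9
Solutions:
 f(y) = C1 + C2*y^(11/2)


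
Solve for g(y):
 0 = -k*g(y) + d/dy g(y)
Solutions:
 g(y) = C1*exp(k*y)


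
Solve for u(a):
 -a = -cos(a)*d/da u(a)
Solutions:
 u(a) = C1 + Integral(a/cos(a), a)


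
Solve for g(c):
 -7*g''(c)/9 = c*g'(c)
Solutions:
 g(c) = C1 + C2*erf(3*sqrt(14)*c/14)


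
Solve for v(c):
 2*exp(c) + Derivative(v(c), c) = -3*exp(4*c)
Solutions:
 v(c) = C1 - 3*exp(4*c)/4 - 2*exp(c)


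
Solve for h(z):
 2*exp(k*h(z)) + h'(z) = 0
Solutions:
 h(z) = Piecewise((log(1/(C1*k + 2*k*z))/k, Ne(k, 0)), (nan, True))
 h(z) = Piecewise((C1 - 2*z, Eq(k, 0)), (nan, True))


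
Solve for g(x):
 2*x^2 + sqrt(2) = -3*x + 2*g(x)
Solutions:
 g(x) = x^2 + 3*x/2 + sqrt(2)/2


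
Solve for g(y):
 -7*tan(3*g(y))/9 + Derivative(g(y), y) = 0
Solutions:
 g(y) = -asin(C1*exp(7*y/3))/3 + pi/3
 g(y) = asin(C1*exp(7*y/3))/3


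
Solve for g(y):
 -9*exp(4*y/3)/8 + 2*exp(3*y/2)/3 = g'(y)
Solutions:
 g(y) = C1 - 27*exp(4*y/3)/32 + 4*exp(3*y/2)/9


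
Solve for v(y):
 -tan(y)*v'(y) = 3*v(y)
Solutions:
 v(y) = C1/sin(y)^3


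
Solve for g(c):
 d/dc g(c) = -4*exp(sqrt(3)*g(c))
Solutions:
 g(c) = sqrt(3)*(2*log(1/(C1 + 4*c)) - log(3))/6


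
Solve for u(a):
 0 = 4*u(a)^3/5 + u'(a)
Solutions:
 u(a) = -sqrt(10)*sqrt(-1/(C1 - 4*a))/2
 u(a) = sqrt(10)*sqrt(-1/(C1 - 4*a))/2


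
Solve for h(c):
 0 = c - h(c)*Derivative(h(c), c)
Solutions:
 h(c) = -sqrt(C1 + c^2)
 h(c) = sqrt(C1 + c^2)


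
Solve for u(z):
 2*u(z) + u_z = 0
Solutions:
 u(z) = C1*exp(-2*z)


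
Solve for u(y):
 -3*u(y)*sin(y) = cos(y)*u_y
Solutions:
 u(y) = C1*cos(y)^3


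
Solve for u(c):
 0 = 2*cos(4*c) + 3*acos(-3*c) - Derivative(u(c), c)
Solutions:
 u(c) = C1 + 3*c*acos(-3*c) + sqrt(1 - 9*c^2) + sin(4*c)/2


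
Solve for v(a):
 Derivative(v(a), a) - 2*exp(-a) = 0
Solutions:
 v(a) = C1 - 2*exp(-a)


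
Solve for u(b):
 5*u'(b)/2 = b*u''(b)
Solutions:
 u(b) = C1 + C2*b^(7/2)


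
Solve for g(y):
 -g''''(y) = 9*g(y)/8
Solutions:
 g(y) = (C1*sin(2^(3/4)*sqrt(3)*y/4) + C2*cos(2^(3/4)*sqrt(3)*y/4))*exp(-2^(3/4)*sqrt(3)*y/4) + (C3*sin(2^(3/4)*sqrt(3)*y/4) + C4*cos(2^(3/4)*sqrt(3)*y/4))*exp(2^(3/4)*sqrt(3)*y/4)


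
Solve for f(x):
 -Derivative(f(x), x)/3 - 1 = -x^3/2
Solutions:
 f(x) = C1 + 3*x^4/8 - 3*x


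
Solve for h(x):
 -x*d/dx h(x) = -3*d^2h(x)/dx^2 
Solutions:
 h(x) = C1 + C2*erfi(sqrt(6)*x/6)


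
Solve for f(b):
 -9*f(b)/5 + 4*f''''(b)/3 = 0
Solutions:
 f(b) = C1*exp(-15^(3/4)*sqrt(2)*b/10) + C2*exp(15^(3/4)*sqrt(2)*b/10) + C3*sin(15^(3/4)*sqrt(2)*b/10) + C4*cos(15^(3/4)*sqrt(2)*b/10)


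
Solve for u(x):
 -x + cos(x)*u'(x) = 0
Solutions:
 u(x) = C1 + Integral(x/cos(x), x)


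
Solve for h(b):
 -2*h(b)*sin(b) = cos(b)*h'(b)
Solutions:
 h(b) = C1*cos(b)^2


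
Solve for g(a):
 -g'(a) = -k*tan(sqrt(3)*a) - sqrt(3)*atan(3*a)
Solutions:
 g(a) = C1 - sqrt(3)*k*log(cos(sqrt(3)*a))/3 + sqrt(3)*(a*atan(3*a) - log(9*a^2 + 1)/6)


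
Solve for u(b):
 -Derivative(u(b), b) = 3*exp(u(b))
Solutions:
 u(b) = log(1/(C1 + 3*b))


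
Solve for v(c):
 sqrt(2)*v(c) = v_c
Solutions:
 v(c) = C1*exp(sqrt(2)*c)


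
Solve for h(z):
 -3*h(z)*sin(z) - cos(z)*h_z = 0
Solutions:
 h(z) = C1*cos(z)^3


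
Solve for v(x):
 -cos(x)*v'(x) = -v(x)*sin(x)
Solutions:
 v(x) = C1/cos(x)


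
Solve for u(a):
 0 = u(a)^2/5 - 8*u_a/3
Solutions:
 u(a) = -40/(C1 + 3*a)


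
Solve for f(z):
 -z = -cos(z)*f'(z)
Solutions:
 f(z) = C1 + Integral(z/cos(z), z)


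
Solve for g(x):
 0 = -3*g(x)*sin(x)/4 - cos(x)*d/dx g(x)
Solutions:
 g(x) = C1*cos(x)^(3/4)


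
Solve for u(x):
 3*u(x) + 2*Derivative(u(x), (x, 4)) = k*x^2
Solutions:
 u(x) = k*x^2/3 + (C1*sin(6^(1/4)*x/2) + C2*cos(6^(1/4)*x/2))*exp(-6^(1/4)*x/2) + (C3*sin(6^(1/4)*x/2) + C4*cos(6^(1/4)*x/2))*exp(6^(1/4)*x/2)


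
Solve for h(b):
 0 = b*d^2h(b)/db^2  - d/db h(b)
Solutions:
 h(b) = C1 + C2*b^2


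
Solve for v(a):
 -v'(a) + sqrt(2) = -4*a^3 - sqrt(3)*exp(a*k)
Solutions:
 v(a) = C1 + a^4 + sqrt(2)*a + sqrt(3)*exp(a*k)/k


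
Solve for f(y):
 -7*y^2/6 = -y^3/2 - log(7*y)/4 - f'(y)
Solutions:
 f(y) = C1 - y^4/8 + 7*y^3/18 - y*log(y)/4 - y*log(7)/4 + y/4


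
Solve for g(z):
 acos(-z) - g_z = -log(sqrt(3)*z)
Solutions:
 g(z) = C1 + z*log(z) + z*acos(-z) - z + z*log(3)/2 + sqrt(1 - z^2)


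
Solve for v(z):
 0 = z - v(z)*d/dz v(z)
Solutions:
 v(z) = -sqrt(C1 + z^2)
 v(z) = sqrt(C1 + z^2)


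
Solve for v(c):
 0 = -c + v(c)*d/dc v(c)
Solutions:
 v(c) = -sqrt(C1 + c^2)
 v(c) = sqrt(C1 + c^2)


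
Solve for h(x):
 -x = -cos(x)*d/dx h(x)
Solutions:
 h(x) = C1 + Integral(x/cos(x), x)


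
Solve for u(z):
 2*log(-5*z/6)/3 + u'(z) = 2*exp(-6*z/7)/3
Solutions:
 u(z) = C1 - 2*z*log(-z)/3 + 2*z*(-log(5) + 1 + log(6))/3 - 7*exp(-6*z/7)/9


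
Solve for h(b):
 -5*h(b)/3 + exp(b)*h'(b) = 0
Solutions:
 h(b) = C1*exp(-5*exp(-b)/3)


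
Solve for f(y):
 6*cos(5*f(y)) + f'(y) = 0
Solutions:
 f(y) = -asin((C1 + exp(60*y))/(C1 - exp(60*y)))/5 + pi/5
 f(y) = asin((C1 + exp(60*y))/(C1 - exp(60*y)))/5


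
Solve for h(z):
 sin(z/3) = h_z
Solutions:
 h(z) = C1 - 3*cos(z/3)


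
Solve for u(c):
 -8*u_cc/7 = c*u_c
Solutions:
 u(c) = C1 + C2*erf(sqrt(7)*c/4)


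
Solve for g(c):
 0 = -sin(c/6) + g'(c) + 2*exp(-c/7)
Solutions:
 g(c) = C1 - 6*cos(c/6) + 14*exp(-c/7)


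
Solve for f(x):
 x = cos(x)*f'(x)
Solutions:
 f(x) = C1 + Integral(x/cos(x), x)


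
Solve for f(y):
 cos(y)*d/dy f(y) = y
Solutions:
 f(y) = C1 + Integral(y/cos(y), y)


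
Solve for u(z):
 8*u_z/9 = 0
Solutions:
 u(z) = C1


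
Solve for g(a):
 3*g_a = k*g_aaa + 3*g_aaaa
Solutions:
 g(a) = C1 + C2*exp(-a*(2*2^(1/3)*k^2/(2*k^3 + sqrt(-4*k^6 + (2*k^3 - 729)^2) - 729)^(1/3) + 2*k + 2^(2/3)*(2*k^3 + sqrt(-4*k^6 + (2*k^3 - 729)^2) - 729)^(1/3))/18) + C3*exp(a*(-8*2^(1/3)*k^2/((-1 + sqrt(3)*I)*(2*k^3 + sqrt(-4*k^6 + (2*k^3 - 729)^2) - 729)^(1/3)) - 4*k + 2^(2/3)*(2*k^3 + sqrt(-4*k^6 + (2*k^3 - 729)^2) - 729)^(1/3) - 2^(2/3)*sqrt(3)*I*(2*k^3 + sqrt(-4*k^6 + (2*k^3 - 729)^2) - 729)^(1/3))/36) + C4*exp(a*(8*2^(1/3)*k^2/((1 + sqrt(3)*I)*(2*k^3 + sqrt(-4*k^6 + (2*k^3 - 729)^2) - 729)^(1/3)) - 4*k + 2^(2/3)*(2*k^3 + sqrt(-4*k^6 + (2*k^3 - 729)^2) - 729)^(1/3) + 2^(2/3)*sqrt(3)*I*(2*k^3 + sqrt(-4*k^6 + (2*k^3 - 729)^2) - 729)^(1/3))/36)


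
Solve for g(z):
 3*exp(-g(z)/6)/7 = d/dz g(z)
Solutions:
 g(z) = 6*log(C1 + z/14)


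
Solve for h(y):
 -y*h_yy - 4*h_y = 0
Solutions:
 h(y) = C1 + C2/y^3


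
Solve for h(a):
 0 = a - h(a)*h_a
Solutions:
 h(a) = -sqrt(C1 + a^2)
 h(a) = sqrt(C1 + a^2)


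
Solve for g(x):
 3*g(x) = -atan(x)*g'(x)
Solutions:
 g(x) = C1*exp(-3*Integral(1/atan(x), x))


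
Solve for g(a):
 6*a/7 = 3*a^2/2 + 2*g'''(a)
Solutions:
 g(a) = C1 + C2*a + C3*a^2 - a^5/80 + a^4/56


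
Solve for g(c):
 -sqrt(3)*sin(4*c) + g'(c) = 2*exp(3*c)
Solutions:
 g(c) = C1 + 2*exp(3*c)/3 - sqrt(3)*cos(4*c)/4


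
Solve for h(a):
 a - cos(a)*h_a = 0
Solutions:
 h(a) = C1 + Integral(a/cos(a), a)


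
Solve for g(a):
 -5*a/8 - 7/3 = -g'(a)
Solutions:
 g(a) = C1 + 5*a^2/16 + 7*a/3


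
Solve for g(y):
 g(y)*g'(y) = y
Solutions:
 g(y) = -sqrt(C1 + y^2)
 g(y) = sqrt(C1 + y^2)


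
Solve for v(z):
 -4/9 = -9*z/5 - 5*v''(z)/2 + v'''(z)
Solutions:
 v(z) = C1 + C2*z + C3*exp(5*z/2) - 3*z^3/25 - 62*z^2/1125


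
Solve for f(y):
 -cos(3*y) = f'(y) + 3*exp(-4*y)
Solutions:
 f(y) = C1 - sin(3*y)/3 + 3*exp(-4*y)/4


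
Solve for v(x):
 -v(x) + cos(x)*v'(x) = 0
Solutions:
 v(x) = C1*sqrt(sin(x) + 1)/sqrt(sin(x) - 1)


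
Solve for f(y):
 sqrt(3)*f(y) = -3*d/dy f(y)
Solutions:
 f(y) = C1*exp(-sqrt(3)*y/3)


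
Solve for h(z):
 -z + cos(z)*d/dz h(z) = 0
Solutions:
 h(z) = C1 + Integral(z/cos(z), z)


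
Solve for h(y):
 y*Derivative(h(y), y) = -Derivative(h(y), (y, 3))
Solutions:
 h(y) = C1 + Integral(C2*airyai(-y) + C3*airybi(-y), y)


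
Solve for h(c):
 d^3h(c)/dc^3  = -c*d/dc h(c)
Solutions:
 h(c) = C1 + Integral(C2*airyai(-c) + C3*airybi(-c), c)


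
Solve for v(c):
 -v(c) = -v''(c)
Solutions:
 v(c) = C1*exp(-c) + C2*exp(c)


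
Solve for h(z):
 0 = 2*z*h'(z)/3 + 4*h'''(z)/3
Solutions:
 h(z) = C1 + Integral(C2*airyai(-2^(2/3)*z/2) + C3*airybi(-2^(2/3)*z/2), z)


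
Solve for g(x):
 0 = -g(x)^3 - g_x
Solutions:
 g(x) = -sqrt(2)*sqrt(-1/(C1 - x))/2
 g(x) = sqrt(2)*sqrt(-1/(C1 - x))/2


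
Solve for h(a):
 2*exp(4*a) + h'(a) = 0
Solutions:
 h(a) = C1 - exp(4*a)/2


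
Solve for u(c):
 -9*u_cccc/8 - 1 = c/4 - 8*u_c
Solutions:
 u(c) = C1 + C4*exp(4*3^(1/3)*c/3) + c^2/64 + c/8 + (C2*sin(2*3^(5/6)*c/3) + C3*cos(2*3^(5/6)*c/3))*exp(-2*3^(1/3)*c/3)


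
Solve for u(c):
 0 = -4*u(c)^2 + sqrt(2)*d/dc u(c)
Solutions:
 u(c) = -1/(C1 + 2*sqrt(2)*c)


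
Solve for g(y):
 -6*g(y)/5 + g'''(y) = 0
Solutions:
 g(y) = C3*exp(5^(2/3)*6^(1/3)*y/5) + (C1*sin(2^(1/3)*3^(5/6)*5^(2/3)*y/10) + C2*cos(2^(1/3)*3^(5/6)*5^(2/3)*y/10))*exp(-5^(2/3)*6^(1/3)*y/10)


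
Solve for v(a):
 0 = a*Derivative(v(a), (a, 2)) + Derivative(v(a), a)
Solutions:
 v(a) = C1 + C2*log(a)


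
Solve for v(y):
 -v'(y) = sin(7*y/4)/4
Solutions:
 v(y) = C1 + cos(7*y/4)/7


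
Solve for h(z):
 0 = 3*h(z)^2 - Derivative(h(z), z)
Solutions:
 h(z) = -1/(C1 + 3*z)


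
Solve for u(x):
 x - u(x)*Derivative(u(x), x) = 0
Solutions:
 u(x) = -sqrt(C1 + x^2)
 u(x) = sqrt(C1 + x^2)


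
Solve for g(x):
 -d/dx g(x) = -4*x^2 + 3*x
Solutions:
 g(x) = C1 + 4*x^3/3 - 3*x^2/2


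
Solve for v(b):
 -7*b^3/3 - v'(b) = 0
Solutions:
 v(b) = C1 - 7*b^4/12


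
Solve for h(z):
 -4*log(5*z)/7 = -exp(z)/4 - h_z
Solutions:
 h(z) = C1 + 4*z*log(z)/7 + 4*z*(-1 + log(5))/7 - exp(z)/4


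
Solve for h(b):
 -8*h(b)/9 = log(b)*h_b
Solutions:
 h(b) = C1*exp(-8*li(b)/9)


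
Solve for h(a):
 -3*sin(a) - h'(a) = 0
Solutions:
 h(a) = C1 + 3*cos(a)


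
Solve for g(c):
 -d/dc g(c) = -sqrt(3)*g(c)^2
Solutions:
 g(c) = -1/(C1 + sqrt(3)*c)


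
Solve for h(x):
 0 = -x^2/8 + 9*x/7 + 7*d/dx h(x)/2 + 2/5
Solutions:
 h(x) = C1 + x^3/84 - 9*x^2/49 - 4*x/35


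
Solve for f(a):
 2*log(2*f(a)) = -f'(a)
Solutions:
 Integral(1/(log(_y) + log(2)), (_y, f(a)))/2 = C1 - a


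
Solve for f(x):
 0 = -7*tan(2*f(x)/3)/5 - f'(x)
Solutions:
 f(x) = -3*asin(C1*exp(-14*x/15))/2 + 3*pi/2
 f(x) = 3*asin(C1*exp(-14*x/15))/2


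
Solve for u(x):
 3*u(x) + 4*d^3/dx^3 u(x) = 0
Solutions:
 u(x) = C3*exp(-6^(1/3)*x/2) + (C1*sin(2^(1/3)*3^(5/6)*x/4) + C2*cos(2^(1/3)*3^(5/6)*x/4))*exp(6^(1/3)*x/4)


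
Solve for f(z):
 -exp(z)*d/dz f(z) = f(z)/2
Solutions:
 f(z) = C1*exp(exp(-z)/2)


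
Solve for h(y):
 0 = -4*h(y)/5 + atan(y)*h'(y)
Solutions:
 h(y) = C1*exp(4*Integral(1/atan(y), y)/5)


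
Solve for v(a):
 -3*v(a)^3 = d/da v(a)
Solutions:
 v(a) = -sqrt(2)*sqrt(-1/(C1 - 3*a))/2
 v(a) = sqrt(2)*sqrt(-1/(C1 - 3*a))/2


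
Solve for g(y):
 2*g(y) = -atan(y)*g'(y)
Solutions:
 g(y) = C1*exp(-2*Integral(1/atan(y), y))


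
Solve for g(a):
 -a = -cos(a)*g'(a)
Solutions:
 g(a) = C1 + Integral(a/cos(a), a)


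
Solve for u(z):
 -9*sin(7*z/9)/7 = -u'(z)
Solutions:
 u(z) = C1 - 81*cos(7*z/9)/49


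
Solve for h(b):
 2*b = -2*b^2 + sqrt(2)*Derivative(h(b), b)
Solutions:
 h(b) = C1 + sqrt(2)*b^3/3 + sqrt(2)*b^2/2


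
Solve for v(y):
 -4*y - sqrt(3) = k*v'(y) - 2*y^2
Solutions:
 v(y) = C1 + 2*y^3/(3*k) - 2*y^2/k - sqrt(3)*y/k


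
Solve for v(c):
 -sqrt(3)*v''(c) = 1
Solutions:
 v(c) = C1 + C2*c - sqrt(3)*c^2/6


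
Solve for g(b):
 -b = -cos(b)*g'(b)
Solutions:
 g(b) = C1 + Integral(b/cos(b), b)


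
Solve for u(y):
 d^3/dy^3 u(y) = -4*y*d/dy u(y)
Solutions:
 u(y) = C1 + Integral(C2*airyai(-2^(2/3)*y) + C3*airybi(-2^(2/3)*y), y)


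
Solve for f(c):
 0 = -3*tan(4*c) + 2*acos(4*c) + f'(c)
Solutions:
 f(c) = C1 - 2*c*acos(4*c) + sqrt(1 - 16*c^2)/2 - 3*log(cos(4*c))/4


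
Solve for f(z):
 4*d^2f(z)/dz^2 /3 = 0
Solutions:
 f(z) = C1 + C2*z


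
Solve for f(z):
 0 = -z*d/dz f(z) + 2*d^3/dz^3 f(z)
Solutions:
 f(z) = C1 + Integral(C2*airyai(2^(2/3)*z/2) + C3*airybi(2^(2/3)*z/2), z)


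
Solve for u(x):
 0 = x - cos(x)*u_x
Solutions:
 u(x) = C1 + Integral(x/cos(x), x)


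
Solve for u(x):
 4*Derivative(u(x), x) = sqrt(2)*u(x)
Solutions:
 u(x) = C1*exp(sqrt(2)*x/4)


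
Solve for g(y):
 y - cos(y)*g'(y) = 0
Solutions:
 g(y) = C1 + Integral(y/cos(y), y)


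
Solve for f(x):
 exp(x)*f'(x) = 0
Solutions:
 f(x) = C1


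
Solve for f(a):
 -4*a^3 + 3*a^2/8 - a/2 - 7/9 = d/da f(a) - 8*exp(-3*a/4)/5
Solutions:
 f(a) = C1 - a^4 + a^3/8 - a^2/4 - 7*a/9 - 32*exp(-3*a/4)/15


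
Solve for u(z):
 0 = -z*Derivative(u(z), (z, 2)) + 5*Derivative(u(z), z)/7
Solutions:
 u(z) = C1 + C2*z^(12/7)


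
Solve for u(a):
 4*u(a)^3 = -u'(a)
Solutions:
 u(a) = -sqrt(2)*sqrt(-1/(C1 - 4*a))/2
 u(a) = sqrt(2)*sqrt(-1/(C1 - 4*a))/2


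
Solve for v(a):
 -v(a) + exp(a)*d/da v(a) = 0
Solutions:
 v(a) = C1*exp(-exp(-a))


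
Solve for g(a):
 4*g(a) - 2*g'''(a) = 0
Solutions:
 g(a) = C3*exp(2^(1/3)*a) + (C1*sin(2^(1/3)*sqrt(3)*a/2) + C2*cos(2^(1/3)*sqrt(3)*a/2))*exp(-2^(1/3)*a/2)


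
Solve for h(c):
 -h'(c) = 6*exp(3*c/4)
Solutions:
 h(c) = C1 - 8*exp(3*c/4)


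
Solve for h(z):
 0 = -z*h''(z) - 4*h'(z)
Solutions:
 h(z) = C1 + C2/z^3


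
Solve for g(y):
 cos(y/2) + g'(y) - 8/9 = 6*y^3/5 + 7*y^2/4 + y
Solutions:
 g(y) = C1 + 3*y^4/10 + 7*y^3/12 + y^2/2 + 8*y/9 - 2*sin(y/2)


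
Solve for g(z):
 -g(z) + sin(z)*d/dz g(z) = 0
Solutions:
 g(z) = C1*sqrt(cos(z) - 1)/sqrt(cos(z) + 1)


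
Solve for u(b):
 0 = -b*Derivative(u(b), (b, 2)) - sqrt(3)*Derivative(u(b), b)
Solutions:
 u(b) = C1 + C2*b^(1 - sqrt(3))


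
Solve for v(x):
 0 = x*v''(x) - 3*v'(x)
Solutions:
 v(x) = C1 + C2*x^4


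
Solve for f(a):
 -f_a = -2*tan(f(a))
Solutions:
 f(a) = pi - asin(C1*exp(2*a))
 f(a) = asin(C1*exp(2*a))


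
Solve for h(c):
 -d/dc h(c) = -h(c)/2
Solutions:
 h(c) = C1*exp(c/2)


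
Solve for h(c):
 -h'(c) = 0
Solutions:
 h(c) = C1


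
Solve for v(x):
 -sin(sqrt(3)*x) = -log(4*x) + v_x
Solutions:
 v(x) = C1 + x*log(x) - x + 2*x*log(2) + sqrt(3)*cos(sqrt(3)*x)/3


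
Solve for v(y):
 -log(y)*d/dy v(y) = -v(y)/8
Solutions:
 v(y) = C1*exp(li(y)/8)


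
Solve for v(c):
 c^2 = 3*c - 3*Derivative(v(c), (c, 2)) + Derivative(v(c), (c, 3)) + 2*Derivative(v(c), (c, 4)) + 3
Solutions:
 v(c) = C1 + C2*c + C3*exp(-3*c/2) + C4*exp(c) - c^4/36 + 7*c^3/54 + 11*c^2/27


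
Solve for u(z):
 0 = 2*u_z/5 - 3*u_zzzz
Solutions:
 u(z) = C1 + C4*exp(15^(2/3)*2^(1/3)*z/15) + (C2*sin(2^(1/3)*3^(1/6)*5^(2/3)*z/10) + C3*cos(2^(1/3)*3^(1/6)*5^(2/3)*z/10))*exp(-15^(2/3)*2^(1/3)*z/30)


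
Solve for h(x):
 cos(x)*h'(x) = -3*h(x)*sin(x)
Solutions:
 h(x) = C1*cos(x)^3


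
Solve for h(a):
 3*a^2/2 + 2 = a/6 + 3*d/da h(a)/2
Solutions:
 h(a) = C1 + a^3/3 - a^2/18 + 4*a/3


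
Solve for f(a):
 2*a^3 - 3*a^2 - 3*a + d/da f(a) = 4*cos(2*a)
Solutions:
 f(a) = C1 - a^4/2 + a^3 + 3*a^2/2 + 2*sin(2*a)


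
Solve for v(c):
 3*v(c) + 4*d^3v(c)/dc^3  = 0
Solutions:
 v(c) = C3*exp(-6^(1/3)*c/2) + (C1*sin(2^(1/3)*3^(5/6)*c/4) + C2*cos(2^(1/3)*3^(5/6)*c/4))*exp(6^(1/3)*c/4)


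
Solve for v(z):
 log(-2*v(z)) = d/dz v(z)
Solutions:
 -Integral(1/(log(-_y) + log(2)), (_y, v(z))) = C1 - z


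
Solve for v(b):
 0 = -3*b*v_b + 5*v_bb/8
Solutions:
 v(b) = C1 + C2*erfi(2*sqrt(15)*b/5)


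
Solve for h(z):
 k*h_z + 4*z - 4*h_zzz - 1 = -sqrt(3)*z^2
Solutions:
 h(z) = C1 + C2*exp(-sqrt(k)*z/2) + C3*exp(sqrt(k)*z/2) - sqrt(3)*z^3/(3*k) - 2*z^2/k + z/k - 8*sqrt(3)*z/k^2


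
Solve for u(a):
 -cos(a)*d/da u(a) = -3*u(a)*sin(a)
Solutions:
 u(a) = C1/cos(a)^3


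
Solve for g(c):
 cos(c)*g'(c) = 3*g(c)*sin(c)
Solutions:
 g(c) = C1/cos(c)^3


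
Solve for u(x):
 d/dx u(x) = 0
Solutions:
 u(x) = C1


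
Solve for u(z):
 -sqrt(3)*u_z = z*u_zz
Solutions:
 u(z) = C1 + C2*z^(1 - sqrt(3))


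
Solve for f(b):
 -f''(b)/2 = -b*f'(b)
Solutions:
 f(b) = C1 + C2*erfi(b)


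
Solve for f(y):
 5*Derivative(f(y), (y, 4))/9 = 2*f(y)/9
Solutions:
 f(y) = C1*exp(-2^(1/4)*5^(3/4)*y/5) + C2*exp(2^(1/4)*5^(3/4)*y/5) + C3*sin(2^(1/4)*5^(3/4)*y/5) + C4*cos(2^(1/4)*5^(3/4)*y/5)


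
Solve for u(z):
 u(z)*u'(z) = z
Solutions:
 u(z) = -sqrt(C1 + z^2)
 u(z) = sqrt(C1 + z^2)


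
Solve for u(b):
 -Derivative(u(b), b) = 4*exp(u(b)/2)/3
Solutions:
 u(b) = 2*log(1/(C1 + 4*b)) + 2*log(6)


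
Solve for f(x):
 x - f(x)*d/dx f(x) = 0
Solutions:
 f(x) = -sqrt(C1 + x^2)
 f(x) = sqrt(C1 + x^2)


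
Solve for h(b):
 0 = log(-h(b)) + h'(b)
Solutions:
 -li(-h(b)) = C1 - b


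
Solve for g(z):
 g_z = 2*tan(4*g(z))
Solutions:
 g(z) = -asin(C1*exp(8*z))/4 + pi/4
 g(z) = asin(C1*exp(8*z))/4


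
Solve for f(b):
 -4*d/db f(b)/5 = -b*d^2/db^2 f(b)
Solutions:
 f(b) = C1 + C2*b^(9/5)


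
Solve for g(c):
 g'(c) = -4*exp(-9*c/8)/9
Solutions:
 g(c) = C1 + 32*exp(-9*c/8)/81


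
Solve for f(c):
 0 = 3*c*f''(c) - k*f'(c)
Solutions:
 f(c) = C1 + c^(re(k)/3 + 1)*(C2*sin(log(c)*Abs(im(k))/3) + C3*cos(log(c)*im(k)/3))


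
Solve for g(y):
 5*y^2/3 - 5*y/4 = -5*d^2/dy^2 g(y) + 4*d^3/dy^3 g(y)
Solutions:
 g(y) = C1 + C2*y + C3*exp(5*y/4) - y^4/36 - 17*y^3/360 - 17*y^2/150


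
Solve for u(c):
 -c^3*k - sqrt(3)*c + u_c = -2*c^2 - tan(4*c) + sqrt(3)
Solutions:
 u(c) = C1 + c^4*k/4 - 2*c^3/3 + sqrt(3)*c^2/2 + sqrt(3)*c + log(cos(4*c))/4


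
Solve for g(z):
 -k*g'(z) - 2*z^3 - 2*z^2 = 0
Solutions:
 g(z) = C1 - z^4/(2*k) - 2*z^3/(3*k)


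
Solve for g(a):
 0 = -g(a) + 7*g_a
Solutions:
 g(a) = C1*exp(a/7)


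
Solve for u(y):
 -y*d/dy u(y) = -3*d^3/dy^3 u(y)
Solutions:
 u(y) = C1 + Integral(C2*airyai(3^(2/3)*y/3) + C3*airybi(3^(2/3)*y/3), y)


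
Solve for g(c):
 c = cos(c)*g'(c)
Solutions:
 g(c) = C1 + Integral(c/cos(c), c)


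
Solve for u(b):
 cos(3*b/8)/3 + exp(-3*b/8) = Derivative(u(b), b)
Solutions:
 u(b) = C1 + 8*sin(3*b/8)/9 - 8*exp(-3*b/8)/3


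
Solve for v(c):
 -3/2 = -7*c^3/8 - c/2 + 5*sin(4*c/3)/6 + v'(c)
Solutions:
 v(c) = C1 + 7*c^4/32 + c^2/4 - 3*c/2 + 5*cos(4*c/3)/8


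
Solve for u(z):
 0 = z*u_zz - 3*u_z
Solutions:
 u(z) = C1 + C2*z^4


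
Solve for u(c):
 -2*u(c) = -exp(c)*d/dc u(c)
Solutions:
 u(c) = C1*exp(-2*exp(-c))


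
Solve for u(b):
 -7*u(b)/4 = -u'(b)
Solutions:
 u(b) = C1*exp(7*b/4)


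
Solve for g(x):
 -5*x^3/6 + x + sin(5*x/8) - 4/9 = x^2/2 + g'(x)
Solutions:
 g(x) = C1 - 5*x^4/24 - x^3/6 + x^2/2 - 4*x/9 - 8*cos(5*x/8)/5


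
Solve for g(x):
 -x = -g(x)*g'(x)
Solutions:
 g(x) = -sqrt(C1 + x^2)
 g(x) = sqrt(C1 + x^2)


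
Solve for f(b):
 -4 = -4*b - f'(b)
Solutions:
 f(b) = C1 - 2*b^2 + 4*b


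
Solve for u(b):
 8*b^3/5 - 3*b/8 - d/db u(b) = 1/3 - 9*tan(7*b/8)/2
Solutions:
 u(b) = C1 + 2*b^4/5 - 3*b^2/16 - b/3 - 36*log(cos(7*b/8))/7


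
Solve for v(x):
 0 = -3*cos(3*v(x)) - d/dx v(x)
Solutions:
 v(x) = -asin((C1 + exp(18*x))/(C1 - exp(18*x)))/3 + pi/3
 v(x) = asin((C1 + exp(18*x))/(C1 - exp(18*x)))/3


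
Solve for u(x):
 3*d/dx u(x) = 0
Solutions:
 u(x) = C1


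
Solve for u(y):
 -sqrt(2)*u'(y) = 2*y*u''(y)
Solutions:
 u(y) = C1 + C2*y^(1 - sqrt(2)/2)


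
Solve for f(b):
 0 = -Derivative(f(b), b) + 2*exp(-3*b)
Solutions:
 f(b) = C1 - 2*exp(-3*b)/3


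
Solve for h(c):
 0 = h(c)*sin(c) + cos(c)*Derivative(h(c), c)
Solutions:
 h(c) = C1*cos(c)


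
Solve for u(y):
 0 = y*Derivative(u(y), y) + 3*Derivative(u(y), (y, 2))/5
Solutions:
 u(y) = C1 + C2*erf(sqrt(30)*y/6)


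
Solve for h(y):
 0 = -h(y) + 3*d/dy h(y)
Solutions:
 h(y) = C1*exp(y/3)


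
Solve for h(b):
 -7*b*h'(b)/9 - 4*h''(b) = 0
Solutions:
 h(b) = C1 + C2*erf(sqrt(14)*b/12)


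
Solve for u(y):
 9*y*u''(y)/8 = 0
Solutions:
 u(y) = C1 + C2*y


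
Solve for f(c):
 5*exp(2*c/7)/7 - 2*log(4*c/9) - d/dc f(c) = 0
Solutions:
 f(c) = C1 - 2*c*log(c) + 2*c*(-2*log(2) + 1 + 2*log(3)) + 5*exp(2*c/7)/2


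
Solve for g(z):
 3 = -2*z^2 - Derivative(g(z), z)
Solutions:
 g(z) = C1 - 2*z^3/3 - 3*z


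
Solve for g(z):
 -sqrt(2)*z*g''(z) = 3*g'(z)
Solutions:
 g(z) = C1 + C2*z^(1 - 3*sqrt(2)/2)


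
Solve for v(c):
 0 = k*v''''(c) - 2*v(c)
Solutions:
 v(c) = C1*exp(-2^(1/4)*c*(1/k)^(1/4)) + C2*exp(2^(1/4)*c*(1/k)^(1/4)) + C3*exp(-2^(1/4)*I*c*(1/k)^(1/4)) + C4*exp(2^(1/4)*I*c*(1/k)^(1/4))


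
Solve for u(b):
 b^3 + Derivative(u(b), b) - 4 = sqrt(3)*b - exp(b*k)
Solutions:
 u(b) = C1 - b^4/4 + sqrt(3)*b^2/2 + 4*b - exp(b*k)/k


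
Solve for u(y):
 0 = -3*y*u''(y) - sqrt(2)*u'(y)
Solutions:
 u(y) = C1 + C2*y^(1 - sqrt(2)/3)


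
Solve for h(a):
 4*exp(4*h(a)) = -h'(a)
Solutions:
 h(a) = log(-I*(1/(C1 + 16*a))^(1/4))
 h(a) = log(I*(1/(C1 + 16*a))^(1/4))
 h(a) = log(-(1/(C1 + 16*a))^(1/4))
 h(a) = log(1/(C1 + 16*a))/4


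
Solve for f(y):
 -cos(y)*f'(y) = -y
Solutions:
 f(y) = C1 + Integral(y/cos(y), y)


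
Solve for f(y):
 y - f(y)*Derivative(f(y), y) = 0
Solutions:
 f(y) = -sqrt(C1 + y^2)
 f(y) = sqrt(C1 + y^2)


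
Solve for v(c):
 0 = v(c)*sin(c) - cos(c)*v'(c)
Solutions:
 v(c) = C1/cos(c)


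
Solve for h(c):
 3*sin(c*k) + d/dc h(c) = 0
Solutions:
 h(c) = C1 + 3*cos(c*k)/k


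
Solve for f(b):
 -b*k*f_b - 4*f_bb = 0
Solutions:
 f(b) = Piecewise((-sqrt(2)*sqrt(pi)*C1*erf(sqrt(2)*b*sqrt(k)/4)/sqrt(k) - C2, (k > 0) | (k < 0)), (-C1*b - C2, True))


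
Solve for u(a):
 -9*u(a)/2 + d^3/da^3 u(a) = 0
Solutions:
 u(a) = C3*exp(6^(2/3)*a/2) + (C1*sin(3*2^(2/3)*3^(1/6)*a/4) + C2*cos(3*2^(2/3)*3^(1/6)*a/4))*exp(-6^(2/3)*a/4)


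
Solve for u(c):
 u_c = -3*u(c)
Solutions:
 u(c) = C1*exp(-3*c)


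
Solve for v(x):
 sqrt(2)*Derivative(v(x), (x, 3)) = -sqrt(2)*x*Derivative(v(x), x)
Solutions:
 v(x) = C1 + Integral(C2*airyai(-x) + C3*airybi(-x), x)


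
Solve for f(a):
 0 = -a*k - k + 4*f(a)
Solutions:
 f(a) = k*(a + 1)/4


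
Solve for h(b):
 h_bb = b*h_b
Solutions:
 h(b) = C1 + C2*erfi(sqrt(2)*b/2)


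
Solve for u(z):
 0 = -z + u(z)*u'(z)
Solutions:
 u(z) = -sqrt(C1 + z^2)
 u(z) = sqrt(C1 + z^2)


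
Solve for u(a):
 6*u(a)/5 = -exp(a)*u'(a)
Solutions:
 u(a) = C1*exp(6*exp(-a)/5)


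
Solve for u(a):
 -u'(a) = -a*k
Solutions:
 u(a) = C1 + a^2*k/2


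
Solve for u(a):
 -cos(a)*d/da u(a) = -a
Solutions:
 u(a) = C1 + Integral(a/cos(a), a)


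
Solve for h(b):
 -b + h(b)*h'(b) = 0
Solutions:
 h(b) = -sqrt(C1 + b^2)
 h(b) = sqrt(C1 + b^2)


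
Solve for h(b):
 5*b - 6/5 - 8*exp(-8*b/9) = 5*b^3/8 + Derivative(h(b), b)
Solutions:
 h(b) = C1 - 5*b^4/32 + 5*b^2/2 - 6*b/5 + 9*exp(-8*b/9)


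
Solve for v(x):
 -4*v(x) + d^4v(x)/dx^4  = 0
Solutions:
 v(x) = C1*exp(-sqrt(2)*x) + C2*exp(sqrt(2)*x) + C3*sin(sqrt(2)*x) + C4*cos(sqrt(2)*x)


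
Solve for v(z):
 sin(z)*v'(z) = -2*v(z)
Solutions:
 v(z) = C1*(cos(z) + 1)/(cos(z) - 1)


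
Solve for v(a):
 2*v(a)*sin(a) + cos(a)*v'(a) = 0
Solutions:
 v(a) = C1*cos(a)^2


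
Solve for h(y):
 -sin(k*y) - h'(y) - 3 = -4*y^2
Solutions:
 h(y) = C1 + 4*y^3/3 - 3*y + cos(k*y)/k


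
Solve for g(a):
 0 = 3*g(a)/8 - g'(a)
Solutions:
 g(a) = C1*exp(3*a/8)


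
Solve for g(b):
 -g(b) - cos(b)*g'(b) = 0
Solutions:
 g(b) = C1*sqrt(sin(b) - 1)/sqrt(sin(b) + 1)


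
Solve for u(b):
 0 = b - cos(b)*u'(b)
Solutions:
 u(b) = C1 + Integral(b/cos(b), b)


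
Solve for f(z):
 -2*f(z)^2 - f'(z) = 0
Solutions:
 f(z) = 1/(C1 + 2*z)


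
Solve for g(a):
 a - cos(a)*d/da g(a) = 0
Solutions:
 g(a) = C1 + Integral(a/cos(a), a)


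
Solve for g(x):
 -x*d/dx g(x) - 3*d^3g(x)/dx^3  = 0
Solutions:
 g(x) = C1 + Integral(C2*airyai(-3^(2/3)*x/3) + C3*airybi(-3^(2/3)*x/3), x)


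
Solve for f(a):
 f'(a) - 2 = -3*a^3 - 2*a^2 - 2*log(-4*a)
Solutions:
 f(a) = C1 - 3*a^4/4 - 2*a^3/3 - 2*a*log(-a) + 4*a*(1 - log(2))


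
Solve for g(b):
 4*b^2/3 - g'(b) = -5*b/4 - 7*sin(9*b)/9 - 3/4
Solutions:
 g(b) = C1 + 4*b^3/9 + 5*b^2/8 + 3*b/4 - 7*cos(9*b)/81


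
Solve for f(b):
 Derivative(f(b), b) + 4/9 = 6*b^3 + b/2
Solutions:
 f(b) = C1 + 3*b^4/2 + b^2/4 - 4*b/9


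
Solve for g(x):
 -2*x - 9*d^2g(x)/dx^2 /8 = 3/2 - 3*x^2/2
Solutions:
 g(x) = C1 + C2*x + x^4/9 - 8*x^3/27 - 2*x^2/3


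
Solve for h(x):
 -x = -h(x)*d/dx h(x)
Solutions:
 h(x) = -sqrt(C1 + x^2)
 h(x) = sqrt(C1 + x^2)


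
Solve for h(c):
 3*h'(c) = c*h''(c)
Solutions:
 h(c) = C1 + C2*c^4


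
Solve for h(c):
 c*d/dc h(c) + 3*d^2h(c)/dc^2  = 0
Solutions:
 h(c) = C1 + C2*erf(sqrt(6)*c/6)


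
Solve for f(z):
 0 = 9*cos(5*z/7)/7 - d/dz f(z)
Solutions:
 f(z) = C1 + 9*sin(5*z/7)/5


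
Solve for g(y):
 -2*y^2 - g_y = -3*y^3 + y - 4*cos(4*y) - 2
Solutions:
 g(y) = C1 + 3*y^4/4 - 2*y^3/3 - y^2/2 + 2*y + sin(4*y)


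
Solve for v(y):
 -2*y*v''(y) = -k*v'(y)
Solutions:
 v(y) = C1 + y^(re(k)/2 + 1)*(C2*sin(log(y)*Abs(im(k))/2) + C3*cos(log(y)*im(k)/2))


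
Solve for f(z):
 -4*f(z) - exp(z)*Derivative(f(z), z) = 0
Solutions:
 f(z) = C1*exp(4*exp(-z))


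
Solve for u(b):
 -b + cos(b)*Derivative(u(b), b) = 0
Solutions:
 u(b) = C1 + Integral(b/cos(b), b)


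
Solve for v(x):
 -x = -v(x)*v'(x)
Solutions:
 v(x) = -sqrt(C1 + x^2)
 v(x) = sqrt(C1 + x^2)


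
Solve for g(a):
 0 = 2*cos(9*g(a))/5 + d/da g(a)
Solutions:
 2*a/5 - log(sin(9*g(a)) - 1)/18 + log(sin(9*g(a)) + 1)/18 = C1


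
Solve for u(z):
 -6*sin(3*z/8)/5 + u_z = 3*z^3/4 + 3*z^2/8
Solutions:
 u(z) = C1 + 3*z^4/16 + z^3/8 - 16*cos(3*z/8)/5


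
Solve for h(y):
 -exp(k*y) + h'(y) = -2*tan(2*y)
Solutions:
 h(y) = C1 + Piecewise((exp(k*y)/k, Ne(k, 0)), (y, True)) + log(cos(2*y))


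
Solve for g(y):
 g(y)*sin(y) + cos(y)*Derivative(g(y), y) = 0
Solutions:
 g(y) = C1*cos(y)


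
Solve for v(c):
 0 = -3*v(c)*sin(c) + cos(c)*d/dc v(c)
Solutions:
 v(c) = C1/cos(c)^3


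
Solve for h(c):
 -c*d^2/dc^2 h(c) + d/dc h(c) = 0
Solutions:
 h(c) = C1 + C2*c^2


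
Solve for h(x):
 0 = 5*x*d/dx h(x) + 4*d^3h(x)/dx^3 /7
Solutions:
 h(x) = C1 + Integral(C2*airyai(-70^(1/3)*x/2) + C3*airybi(-70^(1/3)*x/2), x)


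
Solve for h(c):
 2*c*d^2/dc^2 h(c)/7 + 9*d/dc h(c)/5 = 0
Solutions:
 h(c) = C1 + C2/c^(53/10)


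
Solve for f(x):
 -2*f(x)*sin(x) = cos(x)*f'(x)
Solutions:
 f(x) = C1*cos(x)^2


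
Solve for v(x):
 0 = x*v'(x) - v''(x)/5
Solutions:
 v(x) = C1 + C2*erfi(sqrt(10)*x/2)


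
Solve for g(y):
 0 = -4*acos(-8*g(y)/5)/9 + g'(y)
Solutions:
 Integral(1/acos(-8*_y/5), (_y, g(y))) = C1 + 4*y/9


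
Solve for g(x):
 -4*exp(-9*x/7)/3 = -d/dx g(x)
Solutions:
 g(x) = C1 - 28*exp(-9*x/7)/27


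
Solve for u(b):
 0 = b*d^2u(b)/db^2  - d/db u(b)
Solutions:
 u(b) = C1 + C2*b^2


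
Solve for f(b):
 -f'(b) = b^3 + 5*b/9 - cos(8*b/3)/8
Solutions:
 f(b) = C1 - b^4/4 - 5*b^2/18 + 3*sin(8*b/3)/64


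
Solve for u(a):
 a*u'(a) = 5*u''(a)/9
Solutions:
 u(a) = C1 + C2*erfi(3*sqrt(10)*a/10)


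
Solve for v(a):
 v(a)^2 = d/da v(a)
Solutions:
 v(a) = -1/(C1 + a)


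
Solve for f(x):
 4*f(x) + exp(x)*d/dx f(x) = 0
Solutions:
 f(x) = C1*exp(4*exp(-x))


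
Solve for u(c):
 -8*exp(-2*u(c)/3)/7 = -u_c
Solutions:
 u(c) = 3*log(-sqrt(C1 + 8*c)) - 3*log(21) + 3*log(42)/2
 u(c) = 3*log(C1 + 8*c)/2 - 3*log(21) + 3*log(42)/2


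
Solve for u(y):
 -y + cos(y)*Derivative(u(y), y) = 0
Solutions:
 u(y) = C1 + Integral(y/cos(y), y)


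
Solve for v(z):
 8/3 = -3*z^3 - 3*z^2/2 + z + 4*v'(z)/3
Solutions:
 v(z) = C1 + 9*z^4/16 + 3*z^3/8 - 3*z^2/8 + 2*z


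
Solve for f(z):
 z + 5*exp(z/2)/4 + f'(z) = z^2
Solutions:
 f(z) = C1 + z^3/3 - z^2/2 - 5*exp(z/2)/2


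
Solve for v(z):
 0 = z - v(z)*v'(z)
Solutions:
 v(z) = -sqrt(C1 + z^2)
 v(z) = sqrt(C1 + z^2)


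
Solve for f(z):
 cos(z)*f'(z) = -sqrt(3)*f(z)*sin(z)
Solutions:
 f(z) = C1*cos(z)^(sqrt(3))


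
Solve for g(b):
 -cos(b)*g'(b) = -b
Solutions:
 g(b) = C1 + Integral(b/cos(b), b)


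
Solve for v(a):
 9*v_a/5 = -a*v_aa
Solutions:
 v(a) = C1 + C2/a^(4/5)


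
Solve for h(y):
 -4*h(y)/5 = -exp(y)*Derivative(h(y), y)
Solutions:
 h(y) = C1*exp(-4*exp(-y)/5)


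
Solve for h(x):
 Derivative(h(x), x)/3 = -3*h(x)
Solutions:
 h(x) = C1*exp(-9*x)


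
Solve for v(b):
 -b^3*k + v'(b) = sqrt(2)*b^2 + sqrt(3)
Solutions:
 v(b) = C1 + b^4*k/4 + sqrt(2)*b^3/3 + sqrt(3)*b


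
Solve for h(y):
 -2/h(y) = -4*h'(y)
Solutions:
 h(y) = -sqrt(C1 + y)
 h(y) = sqrt(C1 + y)


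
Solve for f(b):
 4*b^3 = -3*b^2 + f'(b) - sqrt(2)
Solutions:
 f(b) = C1 + b^4 + b^3 + sqrt(2)*b


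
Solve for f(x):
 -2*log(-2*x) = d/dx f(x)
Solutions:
 f(x) = C1 - 2*x*log(-x) + 2*x*(1 - log(2))


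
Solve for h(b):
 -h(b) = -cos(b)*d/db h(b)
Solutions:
 h(b) = C1*sqrt(sin(b) + 1)/sqrt(sin(b) - 1)


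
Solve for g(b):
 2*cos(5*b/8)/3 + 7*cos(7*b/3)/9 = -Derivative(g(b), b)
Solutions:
 g(b) = C1 - 16*sin(5*b/8)/15 - sin(7*b/3)/3


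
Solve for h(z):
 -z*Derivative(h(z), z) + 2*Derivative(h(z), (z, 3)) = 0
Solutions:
 h(z) = C1 + Integral(C2*airyai(2^(2/3)*z/2) + C3*airybi(2^(2/3)*z/2), z)


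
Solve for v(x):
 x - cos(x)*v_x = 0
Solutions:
 v(x) = C1 + Integral(x/cos(x), x)


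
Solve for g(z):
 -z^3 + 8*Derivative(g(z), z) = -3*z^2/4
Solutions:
 g(z) = C1 + z^4/32 - z^3/32


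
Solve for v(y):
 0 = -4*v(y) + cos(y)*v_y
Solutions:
 v(y) = C1*(sin(y)^2 + 2*sin(y) + 1)/(sin(y)^2 - 2*sin(y) + 1)


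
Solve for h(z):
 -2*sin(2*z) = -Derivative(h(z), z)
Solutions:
 h(z) = C1 - cos(2*z)


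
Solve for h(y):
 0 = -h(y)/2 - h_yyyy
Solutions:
 h(y) = (C1*sin(2^(1/4)*y/2) + C2*cos(2^(1/4)*y/2))*exp(-2^(1/4)*y/2) + (C3*sin(2^(1/4)*y/2) + C4*cos(2^(1/4)*y/2))*exp(2^(1/4)*y/2)


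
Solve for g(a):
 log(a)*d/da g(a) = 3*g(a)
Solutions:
 g(a) = C1*exp(3*li(a))


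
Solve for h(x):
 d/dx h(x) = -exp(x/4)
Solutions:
 h(x) = C1 - 4*exp(x/4)


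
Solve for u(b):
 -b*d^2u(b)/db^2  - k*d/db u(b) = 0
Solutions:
 u(b) = C1 + b^(1 - re(k))*(C2*sin(log(b)*Abs(im(k))) + C3*cos(log(b)*im(k)))


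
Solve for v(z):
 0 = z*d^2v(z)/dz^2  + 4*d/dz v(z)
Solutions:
 v(z) = C1 + C2/z^3


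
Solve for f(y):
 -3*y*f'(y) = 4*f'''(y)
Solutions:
 f(y) = C1 + Integral(C2*airyai(-6^(1/3)*y/2) + C3*airybi(-6^(1/3)*y/2), y)


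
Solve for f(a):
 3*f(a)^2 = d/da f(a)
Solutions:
 f(a) = -1/(C1 + 3*a)


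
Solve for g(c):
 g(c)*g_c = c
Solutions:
 g(c) = -sqrt(C1 + c^2)
 g(c) = sqrt(C1 + c^2)
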